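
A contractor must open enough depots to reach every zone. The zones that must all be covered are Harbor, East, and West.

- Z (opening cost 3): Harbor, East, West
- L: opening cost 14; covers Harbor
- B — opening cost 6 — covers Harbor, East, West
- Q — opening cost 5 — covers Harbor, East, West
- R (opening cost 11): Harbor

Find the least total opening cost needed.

3

Z alone covers Harbor, East, West — every zone.
Total opening cost: 3.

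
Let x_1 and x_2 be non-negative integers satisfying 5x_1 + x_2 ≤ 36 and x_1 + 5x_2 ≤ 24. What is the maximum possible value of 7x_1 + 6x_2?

The continuous relaxation peaks at (6.5, 3.5) with value 66.50; rounding to a feasible lattice point costs some objective.
(x_1,x_2)=(6,3): 5·6+1·3=33≤36, 1·6+5·3=21≤24, objective 60.
(x_1,x_2)=(6,2): 5·6+1·2=32≤36, 1·6+5·2=16≤24, objective 54.
(x_1,x_2)=(5,3): 5·5+1·3=28≤36, 1·5+5·3=20≤24, objective 53.
No feasible integer point exceeds 60.

60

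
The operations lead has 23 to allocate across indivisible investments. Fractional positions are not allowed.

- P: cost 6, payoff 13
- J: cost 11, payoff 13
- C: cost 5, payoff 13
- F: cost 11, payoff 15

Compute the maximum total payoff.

Take P, C, and F: cost 6 + 5 + 11 = 22 ≤ 23, payoff 13 + 13 + 15 = 41.
No other feasible combination does better.

41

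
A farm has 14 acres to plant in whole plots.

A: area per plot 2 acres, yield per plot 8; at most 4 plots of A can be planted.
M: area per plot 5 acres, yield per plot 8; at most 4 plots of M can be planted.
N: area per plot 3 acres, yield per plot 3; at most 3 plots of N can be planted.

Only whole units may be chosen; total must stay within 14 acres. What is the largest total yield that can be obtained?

40

4×A and 1×M: area 13 ≤ 14, yield 4·8 + 1·8 = 40.
4×A and 2×N: area 14 ≤ 14, yield 4·8 + 2·3 = 38.
Best is 40.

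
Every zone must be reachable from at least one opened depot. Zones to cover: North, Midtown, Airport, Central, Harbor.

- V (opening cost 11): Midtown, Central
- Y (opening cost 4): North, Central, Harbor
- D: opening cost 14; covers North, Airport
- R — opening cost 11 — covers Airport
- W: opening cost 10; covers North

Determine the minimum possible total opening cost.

26

Choose V, Y, and R: together they cover North, Midtown, Airport, Central, Harbor — every zone.
Total opening cost: 11 + 4 + 11 = 26.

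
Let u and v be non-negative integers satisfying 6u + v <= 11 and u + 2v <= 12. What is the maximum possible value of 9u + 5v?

34

Relaxing integrality, the LP optimum is 35.91 at (u,v) = (0.909, 5.55), which is not an integer point.
(u,v)=(1,5): 6·1+1·5=11≤11, 1·1+2·5=11≤12, objective 34.
(u,v)=(0,6): 6·0+1·6=6≤11, 1·0+2·6=12≤12, objective 30.
Maximum is 34 at (u,v)=(1,5).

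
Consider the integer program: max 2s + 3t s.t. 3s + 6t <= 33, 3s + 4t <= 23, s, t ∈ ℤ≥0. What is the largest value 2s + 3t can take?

(s,t)=(1,5) is feasible, giving 17.
(s,t)=(2,4) is feasible, giving 16.
(s,t)=(0,5) is feasible, giving 15.
The best lattice point is (1,5), giving 17.

17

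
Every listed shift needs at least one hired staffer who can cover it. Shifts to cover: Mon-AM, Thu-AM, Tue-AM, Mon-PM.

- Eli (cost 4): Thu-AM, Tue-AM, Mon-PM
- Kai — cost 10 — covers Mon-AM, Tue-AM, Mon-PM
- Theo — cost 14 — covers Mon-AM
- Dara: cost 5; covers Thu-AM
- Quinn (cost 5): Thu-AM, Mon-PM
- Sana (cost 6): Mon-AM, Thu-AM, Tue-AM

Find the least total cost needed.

Choose Eli and Sana: together they cover Mon-AM, Thu-AM, Tue-AM, Mon-PM — every shift.
Total cost: 4 + 6 = 10.
No cover costs less than 10.

10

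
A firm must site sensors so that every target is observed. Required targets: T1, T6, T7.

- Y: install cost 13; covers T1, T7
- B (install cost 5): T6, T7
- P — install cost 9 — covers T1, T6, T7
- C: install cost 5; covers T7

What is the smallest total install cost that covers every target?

9

The greedy cost-per-new-target heuristic would pick B and P for 14, but a cheaper cover exists.
P alone covers T1, T6, T7 — every target.
Total install cost: 9.
No cover costs less than 9.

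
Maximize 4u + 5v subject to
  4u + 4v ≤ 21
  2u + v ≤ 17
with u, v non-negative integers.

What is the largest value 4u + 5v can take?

25

The continuous relaxation peaks at (0, 5.25) with value 26.25; rounding to a feasible lattice point costs some objective.
(u,v)=(0,5) is feasible, giving 25.
(u,v)=(1,4) is feasible, giving 24.
(u,v)=(0,4) is feasible, giving 20.
The best lattice point is (0,5), giving 25.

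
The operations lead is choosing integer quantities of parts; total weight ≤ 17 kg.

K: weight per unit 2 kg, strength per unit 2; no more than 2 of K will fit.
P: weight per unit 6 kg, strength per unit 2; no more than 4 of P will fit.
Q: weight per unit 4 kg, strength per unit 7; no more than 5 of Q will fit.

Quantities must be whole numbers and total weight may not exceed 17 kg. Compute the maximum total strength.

Q has the best ratio (7/4); taking only Q gives at most 4×7 = 28 (stopped by the weight limit).
Optimal: 4×Q: weight 16 ≤ 17, strength 4·7 = 28.

28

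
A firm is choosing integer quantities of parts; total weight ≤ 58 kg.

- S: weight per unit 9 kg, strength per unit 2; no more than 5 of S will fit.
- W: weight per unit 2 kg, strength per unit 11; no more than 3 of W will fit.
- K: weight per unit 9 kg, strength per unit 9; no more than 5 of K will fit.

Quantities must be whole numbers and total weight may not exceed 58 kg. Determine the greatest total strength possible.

78

W has the best ratio (11/2); taking only W gives at most 3×11 = 33 (stopped by the supply cap of 3).
Mixing does better — 3×W and 5×K: weight 51 ≤ 58, strength 3·11 + 5·9 = 78.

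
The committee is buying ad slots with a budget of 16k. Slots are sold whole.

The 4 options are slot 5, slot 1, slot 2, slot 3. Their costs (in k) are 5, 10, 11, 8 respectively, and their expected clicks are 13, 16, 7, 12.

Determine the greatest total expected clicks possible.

Allowing fractional choices, the relaxed optimum would be about 30.5, but ad slots are indivisible.
slot 5 + slot 3: cost 5 + 8 = 13 ≤ 16, expected clicks 13 + 12 = 25.
slot 5 + slot 1: cost 5 + 10 = 15 ≤ 16, expected clicks 13 + 16 = 29.
slot 5 + slot 2: cost 5 + 11 = 16 ≤ 16, expected clicks 13 + 7 = 20.
Best is slot 5 and slot 1 with total expected clicks 29.

29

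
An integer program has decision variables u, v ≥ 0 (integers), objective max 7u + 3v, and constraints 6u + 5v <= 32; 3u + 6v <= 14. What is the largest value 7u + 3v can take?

28

(u,v)=(4,0) is feasible, giving 28.
(u,v)=(3,0) is feasible, giving 21.
The best lattice point is (4,0), giving 28.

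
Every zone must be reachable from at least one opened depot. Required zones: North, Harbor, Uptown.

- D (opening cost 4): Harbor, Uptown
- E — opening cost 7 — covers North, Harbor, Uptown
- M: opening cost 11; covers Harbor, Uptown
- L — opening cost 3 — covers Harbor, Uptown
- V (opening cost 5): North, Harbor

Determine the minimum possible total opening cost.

7

The greedy cost-per-new-zone heuristic would pick L and V for 8, but a cheaper cover exists.
E alone covers North, Harbor, Uptown — every zone.
Total opening cost: 7.
No cover costs less than 7.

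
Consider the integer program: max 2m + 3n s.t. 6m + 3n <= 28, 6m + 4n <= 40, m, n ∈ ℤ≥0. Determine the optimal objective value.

27

Relaxing integrality, the LP optimum is 28.00 at (m,n) = (0, 9.33), which is not an integer point.
(m,n)=(0,9): 6·0+3·9=27≤28, 6·0+4·9=36≤40, objective 27.
(m,n)=(0,8): 6·0+3·8=24≤28, 6·0+4·8=32≤40, objective 24.
Maximum is 27 at (m,n)=(0,9).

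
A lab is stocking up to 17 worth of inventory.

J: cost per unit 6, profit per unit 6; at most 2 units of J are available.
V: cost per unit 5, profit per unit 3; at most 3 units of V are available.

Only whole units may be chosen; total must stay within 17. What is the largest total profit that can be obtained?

Take 2×J and 1×V: cost 17 ≤ 17, profit 2·6 + 1·3 = 15.
J has the best ratio (6/6) and is taken to its limit of 2; remaining capacity is filled optimally with the others.

15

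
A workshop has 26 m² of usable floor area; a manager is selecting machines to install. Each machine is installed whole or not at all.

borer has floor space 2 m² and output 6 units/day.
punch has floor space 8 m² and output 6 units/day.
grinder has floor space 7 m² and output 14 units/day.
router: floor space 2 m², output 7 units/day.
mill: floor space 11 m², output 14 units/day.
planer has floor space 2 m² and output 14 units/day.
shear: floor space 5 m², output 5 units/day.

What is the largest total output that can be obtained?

Take borer, grinder, router, mill, and planer: floor space 2 + 7 + 2 + 11 + 2 = 24 ≤ 26, output 6 + 14 + 7 + 14 + 14 = 55.
No other feasible combination does better.

55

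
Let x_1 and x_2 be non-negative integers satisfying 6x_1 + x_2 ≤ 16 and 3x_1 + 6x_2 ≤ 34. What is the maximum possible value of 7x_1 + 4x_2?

The continuous relaxation peaks at (1.88, 4.73) with value 32.06; rounding to a feasible lattice point costs some objective.
(x_1,x_2)=(2,4): 6·2+1·4=16≤16, 3·2+6·4=30≤34, objective 30.
(x_1,x_2)=(1,5): 6·1+1·5=11≤16, 3·1+6·5=33≤34, objective 27.
(x_1,x_2)=(2,3): 6·2+1·3=15≤16, 3·2+6·3=24≤34, objective 26.
(x_1,x_2)=(1,4): 6·1+1·4=10≤16, 3·1+6·4=27≤34, objective 23.
No feasible integer point exceeds 30.

30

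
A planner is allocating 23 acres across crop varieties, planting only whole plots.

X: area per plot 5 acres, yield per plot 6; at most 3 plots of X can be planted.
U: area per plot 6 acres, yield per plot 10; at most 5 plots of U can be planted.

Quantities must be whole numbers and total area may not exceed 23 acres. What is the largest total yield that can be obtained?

36

Take 1×X and 3×U: area 23 ≤ 23, yield 1·6 + 3·10 = 36.
No other integer combination yields more.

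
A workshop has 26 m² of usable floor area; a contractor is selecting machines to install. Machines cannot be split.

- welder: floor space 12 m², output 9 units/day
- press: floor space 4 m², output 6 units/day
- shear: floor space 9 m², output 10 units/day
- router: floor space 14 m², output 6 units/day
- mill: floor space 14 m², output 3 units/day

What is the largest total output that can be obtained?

25

Treat it as a binary knapsack problem.
Allowing fractional choices, the relaxed optimum would be about 25.4, but machines are indivisible.
press + shear: floor space 4 + 9 = 13 ≤ 26, output 6 + 10 = 16.
welder + shear: floor space 12 + 9 = 21 ≤ 26, output 9 + 10 = 19.
welder + press + shear: floor space 12 + 4 + 9 = 25 ≤ 26, output 9 + 6 + 10 = 25.
Best is welder, press, and shear with total output 25.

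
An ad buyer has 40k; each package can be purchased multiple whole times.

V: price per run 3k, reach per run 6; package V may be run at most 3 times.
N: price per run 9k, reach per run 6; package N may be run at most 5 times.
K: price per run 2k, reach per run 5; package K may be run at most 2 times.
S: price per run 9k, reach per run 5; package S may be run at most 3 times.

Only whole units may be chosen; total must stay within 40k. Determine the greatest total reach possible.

46

K has the best ratio (5/2); taking only K gives at most 2×5 = 10 (stopped by the supply cap of 2).
Mixing does better — 3×V, 3×N, and 2×K: price 40 ≤ 40, reach 3·6 + 3·6 + 2·5 = 46.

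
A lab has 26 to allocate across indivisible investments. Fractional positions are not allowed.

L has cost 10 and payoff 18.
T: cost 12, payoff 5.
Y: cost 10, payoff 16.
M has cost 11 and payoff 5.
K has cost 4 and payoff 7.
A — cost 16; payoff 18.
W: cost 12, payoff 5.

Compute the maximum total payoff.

This is an integer program with binary decision variables.
Allowing fractional choices, the relaxed optimum would be about 43.2, but investments are indivisible.
L + Y + K: cost 10 + 10 + 4 = 24 ≤ 26, payoff 18 + 16 + 7 = 41.
L + A: cost 10 + 16 = 26 ≤ 26, payoff 18 + 18 = 36.
L + Y: cost 10 + 10 = 20 ≤ 26, payoff 18 + 16 = 34.
Best is L, Y, and K with total payoff 41.

41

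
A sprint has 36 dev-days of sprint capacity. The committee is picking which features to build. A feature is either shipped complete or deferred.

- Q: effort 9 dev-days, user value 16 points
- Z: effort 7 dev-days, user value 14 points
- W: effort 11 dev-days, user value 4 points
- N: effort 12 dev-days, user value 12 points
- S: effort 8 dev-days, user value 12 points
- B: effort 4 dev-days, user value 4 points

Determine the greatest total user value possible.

54

Take Q, Z, N, and S: effort 9 + 7 + 12 + 8 = 36 ≤ 36, user value 16 + 14 + 12 + 12 = 54.
No other feasible combination does better.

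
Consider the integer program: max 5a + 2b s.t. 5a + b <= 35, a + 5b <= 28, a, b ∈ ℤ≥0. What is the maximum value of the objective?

(a,b)=(6,4): 5·6+1·4=34≤35, 1·6+5·4=26≤28, objective 38.
(a,b)=(6,3): 5·6+1·3=33≤35, 1·6+5·3=21≤28, objective 36.
(a,b)=(5,4): 5·5+1·4=29≤35, 1·5+5·4=25≤28, objective 33.
No feasible integer point exceeds 38.

38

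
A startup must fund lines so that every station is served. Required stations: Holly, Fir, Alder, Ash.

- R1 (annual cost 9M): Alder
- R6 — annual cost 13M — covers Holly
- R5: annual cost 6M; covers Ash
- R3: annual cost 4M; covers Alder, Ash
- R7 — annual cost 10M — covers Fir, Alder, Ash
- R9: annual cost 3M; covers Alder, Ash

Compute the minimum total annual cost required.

23

This is a weighted set-cover instance.
Choose R6 and R7: together they cover Holly, Fir, Alder, Ash — every station.
Total annual cost: 13 + 10 = 23.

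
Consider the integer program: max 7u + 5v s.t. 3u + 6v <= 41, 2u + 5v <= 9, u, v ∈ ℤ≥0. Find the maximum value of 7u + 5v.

The continuous relaxation peaks at (4.5, 0) with value 31.50; rounding to a feasible lattice point costs some objective.
(u,v)=(4,0) is feasible, giving 28.
(u,v)=(3,0) is feasible, giving 21.
Maximum is 28 at (u,v)=(4,0).

28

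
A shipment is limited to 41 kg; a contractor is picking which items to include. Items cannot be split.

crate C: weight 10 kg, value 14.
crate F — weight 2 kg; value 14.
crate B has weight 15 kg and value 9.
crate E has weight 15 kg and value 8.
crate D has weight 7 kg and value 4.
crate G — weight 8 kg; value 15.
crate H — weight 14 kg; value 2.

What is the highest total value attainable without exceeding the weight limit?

Take crate C, crate F, crate B, and crate G: weight 10 + 2 + 15 + 8 = 35 ≤ 41, value 14 + 14 + 9 + 15 = 52.
No other feasible combination does better.

52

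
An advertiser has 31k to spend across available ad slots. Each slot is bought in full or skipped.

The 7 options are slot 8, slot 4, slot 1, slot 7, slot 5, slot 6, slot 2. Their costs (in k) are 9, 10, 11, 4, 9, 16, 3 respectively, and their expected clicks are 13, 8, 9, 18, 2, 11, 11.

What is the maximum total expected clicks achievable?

Take slot 8, slot 1, slot 7, and slot 2: cost 9 + 11 + 4 + 3 = 27 ≤ 31, expected clicks 13 + 9 + 18 + 11 = 51.
No other feasible combination does better.

51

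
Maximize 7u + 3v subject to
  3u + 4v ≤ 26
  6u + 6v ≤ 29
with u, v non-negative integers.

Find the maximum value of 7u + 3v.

28

(u,v)=(4,0) is feasible, giving 28.
(u,v)=(3,1) is feasible, giving 24.
The best lattice point is (4,0), giving 28.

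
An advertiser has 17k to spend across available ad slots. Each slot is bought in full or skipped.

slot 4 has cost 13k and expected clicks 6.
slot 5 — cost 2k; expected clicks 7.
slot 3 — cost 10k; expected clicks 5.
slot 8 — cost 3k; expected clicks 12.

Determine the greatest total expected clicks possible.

24

This is a 0-1 knapsack instance.
slot 5 + slot 8: cost 2 + 3 = 5 ≤ 17, expected clicks 7 + 12 = 19.
slot 5 + slot 3 + slot 8: cost 2 + 10 + 3 = 15 ≤ 17, expected clicks 7 + 5 + 12 = 24.
Best is slot 5, slot 3, and slot 8 with total expected clicks 24.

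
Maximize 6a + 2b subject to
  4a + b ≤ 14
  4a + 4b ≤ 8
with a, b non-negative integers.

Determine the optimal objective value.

(a,b)=(2,0): 4·2+1·0=8≤14, 4·2+4·0=8≤8, objective 12.
(a,b)=(1,1): 4·1+1·1=5≤14, 4·1+4·1=8≤8, objective 8.
(a,b)=(1,0): 4·1+1·0=4≤14, 4·1+4·0=4≤8, objective 6.
The best lattice point is (2,0), giving 12.

12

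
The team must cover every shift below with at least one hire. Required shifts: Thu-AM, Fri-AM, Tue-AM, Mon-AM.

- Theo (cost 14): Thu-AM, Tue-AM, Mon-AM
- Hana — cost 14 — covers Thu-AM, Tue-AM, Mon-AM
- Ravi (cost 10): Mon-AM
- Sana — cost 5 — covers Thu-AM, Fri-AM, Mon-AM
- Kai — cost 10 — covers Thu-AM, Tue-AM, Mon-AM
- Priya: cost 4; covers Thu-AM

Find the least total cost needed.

15

Choose Sana and Kai: together they cover Thu-AM, Fri-AM, Tue-AM, Mon-AM — every shift.
Total cost: 5 + 10 = 15.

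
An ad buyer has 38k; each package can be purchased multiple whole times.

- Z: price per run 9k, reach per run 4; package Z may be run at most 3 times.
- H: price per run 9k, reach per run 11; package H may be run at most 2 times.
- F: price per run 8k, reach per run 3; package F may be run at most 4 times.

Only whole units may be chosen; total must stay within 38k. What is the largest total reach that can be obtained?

30

This is a bounded integer knapsack.
1×Z, 2×H, and 1×F: price 35 ≤ 38, reach 1·4 + 2·11 + 1·3 = 29.
2×Z and 2×H: price 36 ≤ 38, reach 2·4 + 2·11 = 30.
Best is 30.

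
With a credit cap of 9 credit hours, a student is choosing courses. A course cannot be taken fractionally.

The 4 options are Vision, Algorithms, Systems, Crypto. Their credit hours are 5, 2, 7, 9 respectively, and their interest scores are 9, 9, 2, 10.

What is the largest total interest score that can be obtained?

18

Take Vision and Algorithms: credit hours 5 + 2 = 7 ≤ 9, interest score 9 + 9 = 18.
No other feasible combination does better.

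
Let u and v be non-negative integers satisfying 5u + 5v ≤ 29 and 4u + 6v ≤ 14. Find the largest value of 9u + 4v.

Relaxing integrality, the LP optimum is 31.50 at (u,v) = (3.5, 0), which is not an integer point.
(u,v)=(3,0): 5·3+5·0=15≤29, 4·3+6·0=12≤14, objective 27.
(u,v)=(2,1): 5·2+5·1=15≤29, 4·2+6·1=14≤14, objective 22.
(u,v)=(2,0): 5·2+5·0=10≤29, 4·2+6·0=8≤14, objective 18.
No feasible integer point exceeds 27.

27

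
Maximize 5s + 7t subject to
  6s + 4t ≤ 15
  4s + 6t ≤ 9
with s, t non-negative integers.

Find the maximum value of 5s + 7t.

(s,t)=(2,0): 6·2+4·0=12≤15, 4·2+6·0=8≤9, objective 10.
(s,t)=(1,0): 6·1+4·0=6≤15, 4·1+6·0=4≤9, objective 5.
No feasible integer point exceeds 10.

10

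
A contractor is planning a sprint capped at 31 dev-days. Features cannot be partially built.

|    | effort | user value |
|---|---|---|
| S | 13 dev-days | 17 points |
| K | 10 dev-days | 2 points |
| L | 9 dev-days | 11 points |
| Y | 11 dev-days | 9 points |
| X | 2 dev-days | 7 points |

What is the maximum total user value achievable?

S + Y + X: effort 13 + 11 + 2 = 26 ≤ 31, user value 17 + 9 + 7 = 33.
S + L: effort 13 + 9 = 22 ≤ 31, user value 17 + 11 = 28.
S + L + X: effort 13 + 9 + 2 = 24 ≤ 31, user value 17 + 11 + 7 = 35.
Best is S, L, and X with total user value 35.

35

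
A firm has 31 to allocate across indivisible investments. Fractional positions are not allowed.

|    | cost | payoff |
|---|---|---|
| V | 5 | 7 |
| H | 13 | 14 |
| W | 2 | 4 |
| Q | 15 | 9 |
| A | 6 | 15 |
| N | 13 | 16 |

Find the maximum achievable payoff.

42

Allowing fractional choices, the relaxed optimum would be about 47.4, but investments are indivisible.
V + W + A + N: cost 5 + 2 + 6 + 13 = 26 ≤ 31, payoff 7 + 4 + 15 + 16 = 42.
V + H + W + A: cost 5 + 13 + 2 + 6 = 26 ≤ 31, payoff 7 + 14 + 4 + 15 = 40.
V + A + N: cost 5 + 6 + 13 = 24 ≤ 31, payoff 7 + 15 + 16 = 38.
Best is V, W, A, and N with total payoff 42.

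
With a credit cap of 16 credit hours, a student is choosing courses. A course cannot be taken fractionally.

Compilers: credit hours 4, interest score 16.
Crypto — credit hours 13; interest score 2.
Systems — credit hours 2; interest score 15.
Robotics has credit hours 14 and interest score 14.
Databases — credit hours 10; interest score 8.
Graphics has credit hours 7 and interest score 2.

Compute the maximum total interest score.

Treat it as a binary knapsack problem.
Take Compilers, Systems, and Databases: credit hours 4 + 2 + 10 = 16 ≤ 16, interest score 16 + 15 + 8 = 39.
No other feasible combination does better.

39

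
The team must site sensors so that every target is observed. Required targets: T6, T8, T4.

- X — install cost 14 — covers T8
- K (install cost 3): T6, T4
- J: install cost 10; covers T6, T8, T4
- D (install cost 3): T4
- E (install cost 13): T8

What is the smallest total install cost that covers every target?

This is a weighted set-cover instance.
The greedy cost-per-new-target heuristic would pick K and J for 13, but a cheaper cover exists.
J alone covers T6, T8, T4 — every target.
Total install cost: 10.
No cover costs less than 10.

10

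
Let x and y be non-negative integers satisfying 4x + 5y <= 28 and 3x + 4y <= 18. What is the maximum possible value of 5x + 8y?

34

The continuous relaxation peaks at (0, 4.5) with value 36.00; rounding to a feasible lattice point costs some objective.
(x,y)=(2,3): 4·2+5·3=23≤28, 3·2+4·3=18≤18, objective 34.
(x,y)=(0,4): 4·0+5·4=20≤28, 3·0+4·4=16≤18, objective 32.
(x,y)=(3,2): 4·3+5·2=22≤28, 3·3+4·2=17≤18, objective 31.
(x,y)=(1,3): 4·1+5·3=19≤28, 3·1+4·3=15≤18, objective 29.
The best lattice point is (2,3), giving 34.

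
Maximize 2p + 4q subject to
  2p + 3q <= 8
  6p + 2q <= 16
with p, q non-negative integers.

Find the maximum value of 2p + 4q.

The continuous relaxation peaks at (0, 2.67) with value 10.67; rounding to a feasible lattice point costs some objective.
(p,q)=(1,2): 2·1+3·2=8≤8, 6·1+2·2=10≤16, objective 10.
(p,q)=(2,1): 2·2+3·1=7≤8, 6·2+2·1=14≤16, objective 8.
(p,q)=(0,2): 2·0+3·2=6≤8, 6·0+2·2=4≤16, objective 8.
No feasible integer point exceeds 10.

10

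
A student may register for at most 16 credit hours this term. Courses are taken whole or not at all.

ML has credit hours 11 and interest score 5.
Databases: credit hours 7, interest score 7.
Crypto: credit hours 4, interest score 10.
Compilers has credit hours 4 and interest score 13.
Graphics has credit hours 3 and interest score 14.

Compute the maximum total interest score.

Allowing fractional choices, the relaxed optimum would be about 42.0, but courses are indivisible.
Databases + Compilers + Graphics: credit hours 7 + 4 + 3 = 14 ≤ 16, interest score 7 + 13 + 14 = 34.
Crypto + Compilers + Graphics: credit hours 4 + 4 + 3 = 11 ≤ 16, interest score 10 + 13 + 14 = 37.
Best is Crypto, Compilers, and Graphics with total interest score 37.

37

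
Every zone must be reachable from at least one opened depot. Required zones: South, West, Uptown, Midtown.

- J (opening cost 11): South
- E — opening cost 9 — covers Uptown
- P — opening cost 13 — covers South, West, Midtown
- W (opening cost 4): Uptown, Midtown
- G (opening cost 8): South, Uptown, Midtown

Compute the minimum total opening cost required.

This is a weighted set-cover instance.
Choose P and W: together they cover South, West, Uptown, Midtown — every zone.
Total opening cost: 13 + 4 = 17.
No cover costs less than 17.

17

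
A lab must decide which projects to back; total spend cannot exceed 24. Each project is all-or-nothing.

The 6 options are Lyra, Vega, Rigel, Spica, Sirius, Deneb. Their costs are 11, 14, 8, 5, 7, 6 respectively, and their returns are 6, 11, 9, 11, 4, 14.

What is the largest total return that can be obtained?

Spica + Sirius + Deneb: cost 5 + 7 + 6 = 18 ≤ 24, return 11 + 4 + 14 = 29.
Rigel + Spica + Deneb: cost 8 + 5 + 6 = 19 ≤ 24, return 9 + 11 + 14 = 34.
Lyra + Spica + Deneb: cost 11 + 5 + 6 = 22 ≤ 24, return 6 + 11 + 14 = 31.
Best is Rigel, Spica, and Deneb with total return 34.

34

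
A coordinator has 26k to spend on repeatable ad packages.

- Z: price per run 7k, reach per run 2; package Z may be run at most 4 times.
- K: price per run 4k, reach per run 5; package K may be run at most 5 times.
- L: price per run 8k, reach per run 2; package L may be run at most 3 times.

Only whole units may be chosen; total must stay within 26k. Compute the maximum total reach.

5×K: price 20 ≤ 26, reach 5·5 = 25.
4×K and 1×L: price 24 ≤ 26, reach 4·5 + 1·2 = 22.
Best is 25.

25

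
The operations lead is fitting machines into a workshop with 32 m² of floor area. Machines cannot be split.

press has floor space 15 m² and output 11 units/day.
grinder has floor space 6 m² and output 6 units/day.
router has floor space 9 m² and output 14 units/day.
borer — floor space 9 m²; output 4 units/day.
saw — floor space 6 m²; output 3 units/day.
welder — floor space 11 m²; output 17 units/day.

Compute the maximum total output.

Allowing fractional choices, the relaxed optimum would be about 41.4, but machines are indivisible.
grinder + router + saw + welder: floor space 6 + 9 + 6 + 11 = 32 ≤ 32, output 6 + 14 + 3 + 17 = 40.
router + borer + welder: floor space 9 + 9 + 11 = 29 ≤ 32, output 14 + 4 + 17 = 35.
grinder + router + welder: floor space 6 + 9 + 11 = 26 ≤ 32, output 6 + 14 + 17 = 37.
Best is grinder, router, saw, and welder with total output 40.

40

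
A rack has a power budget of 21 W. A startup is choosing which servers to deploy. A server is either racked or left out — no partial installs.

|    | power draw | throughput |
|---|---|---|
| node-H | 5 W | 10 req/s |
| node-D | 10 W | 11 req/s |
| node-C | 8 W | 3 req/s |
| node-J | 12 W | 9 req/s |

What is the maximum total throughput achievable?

21

Treat it as a binary knapsack problem.
Allowing fractional choices, the relaxed optimum would be about 25.5, but servers are indivisible.
node-H + node-J: power draw 5 + 12 = 17 ≤ 21, throughput 10 + 9 = 19.
node-H + node-D: power draw 5 + 10 = 15 ≤ 21, throughput 10 + 11 = 21.
Best is node-H and node-D with total throughput 21.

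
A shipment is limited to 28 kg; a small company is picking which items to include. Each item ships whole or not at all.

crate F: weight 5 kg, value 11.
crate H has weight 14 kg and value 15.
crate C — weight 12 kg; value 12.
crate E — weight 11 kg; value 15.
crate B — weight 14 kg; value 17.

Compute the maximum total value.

Take crate F, crate C, and crate E: weight 5 + 12 + 11 = 28 ≤ 28, value 11 + 12 + 15 = 38.
No other feasible combination does better.

38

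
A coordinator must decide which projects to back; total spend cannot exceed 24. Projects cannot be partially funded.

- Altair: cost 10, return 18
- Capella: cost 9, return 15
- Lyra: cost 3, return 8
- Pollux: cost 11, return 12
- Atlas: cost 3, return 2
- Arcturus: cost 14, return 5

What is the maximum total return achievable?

41

Treat it as a binary knapsack problem.
Allowing fractional choices, the relaxed optimum would be about 43.2, but projects are indivisible.
Altair + Lyra + Pollux: cost 10 + 3 + 11 = 24 ≤ 24, return 18 + 8 + 12 = 38.
Altair + Capella + Lyra: cost 10 + 9 + 3 = 22 ≤ 24, return 18 + 15 + 8 = 41.
Best is Altair, Capella, and Lyra with total return 41.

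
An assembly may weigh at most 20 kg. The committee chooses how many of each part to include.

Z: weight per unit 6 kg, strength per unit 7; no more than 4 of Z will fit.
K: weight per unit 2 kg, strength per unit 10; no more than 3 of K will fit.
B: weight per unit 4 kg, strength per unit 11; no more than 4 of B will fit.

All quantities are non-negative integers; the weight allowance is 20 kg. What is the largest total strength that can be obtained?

64

K has the best ratio (10/2); taking only K gives at most 3×10 = 30 (stopped by the supply cap of 3).
Mixing does better — 2×K and 4×B: weight 20 ≤ 20, strength 2·10 + 4·11 = 64.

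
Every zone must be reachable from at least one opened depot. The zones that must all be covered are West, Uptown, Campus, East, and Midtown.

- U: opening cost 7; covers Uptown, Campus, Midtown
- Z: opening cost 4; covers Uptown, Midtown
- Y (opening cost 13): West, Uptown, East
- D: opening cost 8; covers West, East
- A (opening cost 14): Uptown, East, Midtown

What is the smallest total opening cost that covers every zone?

15

The greedy cost-per-new-zone heuristic would pick Z, D, and U for 19, but a cheaper cover exists.
Choose U and D: together they cover West, Uptown, Campus, East, Midtown — every zone.
Total opening cost: 7 + 8 = 15.
No cover costs less than 15.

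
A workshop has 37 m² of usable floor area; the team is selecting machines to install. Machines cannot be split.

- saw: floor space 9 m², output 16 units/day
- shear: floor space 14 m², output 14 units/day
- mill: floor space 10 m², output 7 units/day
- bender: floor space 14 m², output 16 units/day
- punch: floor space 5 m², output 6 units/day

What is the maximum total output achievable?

This is a 0-1 knapsack instance.
saw + mill + bender: floor space 9 + 10 + 14 = 33 ≤ 37, output 16 + 7 + 16 = 39.
saw + shear + bender: floor space 9 + 14 + 14 = 37 ≤ 37, output 16 + 14 + 16 = 46.
Best is saw, shear, and bender with total output 46.

46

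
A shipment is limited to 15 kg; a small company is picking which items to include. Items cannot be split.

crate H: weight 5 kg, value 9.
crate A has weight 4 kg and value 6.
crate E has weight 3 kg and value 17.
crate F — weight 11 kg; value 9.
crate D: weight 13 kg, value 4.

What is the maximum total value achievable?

32

Treat it as a binary knapsack problem.
crate H + crate E: weight 5 + 3 = 8 ≤ 15, value 9 + 17 = 26.
crate H + crate A + crate E: weight 5 + 4 + 3 = 12 ≤ 15, value 9 + 6 + 17 = 32.
Best is crate H, crate A, and crate E with total value 32.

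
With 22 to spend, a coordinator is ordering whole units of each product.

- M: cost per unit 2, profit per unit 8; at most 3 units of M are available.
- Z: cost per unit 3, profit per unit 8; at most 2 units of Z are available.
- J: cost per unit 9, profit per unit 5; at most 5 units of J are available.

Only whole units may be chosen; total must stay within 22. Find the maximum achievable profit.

45

This is a bounded integer knapsack.
Take 3×M, 2×Z, and 1×J: cost 21 ≤ 22, profit 3·8 + 2·8 + 1·5 = 45.
M has the best ratio (8/2) and is taken to its limit of 3; remaining capacity is filled optimally with the others.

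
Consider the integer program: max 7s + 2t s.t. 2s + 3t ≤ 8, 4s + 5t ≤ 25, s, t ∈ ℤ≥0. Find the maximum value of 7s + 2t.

(s,t)=(4,0): 2·4+3·0=8≤8, 4·4+5·0=16≤25, objective 28.
(s,t)=(3,0): 2·3+3·0=6≤8, 4·3+5·0=12≤25, objective 21.
No feasible integer point exceeds 28.

28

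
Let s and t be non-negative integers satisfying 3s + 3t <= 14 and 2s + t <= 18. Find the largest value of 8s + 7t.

32

(s,t)=(4,0): 3·4+3·0=12≤14, 2·4+1·0=8≤18, objective 32.
(s,t)=(3,1): 3·3+3·1=12≤14, 2·3+1·1=7≤18, objective 31.
The best lattice point is (4,0), giving 32.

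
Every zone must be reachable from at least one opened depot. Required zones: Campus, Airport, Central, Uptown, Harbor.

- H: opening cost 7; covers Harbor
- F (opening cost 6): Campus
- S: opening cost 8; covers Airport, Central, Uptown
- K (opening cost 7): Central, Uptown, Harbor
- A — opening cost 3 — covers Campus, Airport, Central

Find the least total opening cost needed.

This is an integer covering problem.
Choose K and A: together they cover Campus, Airport, Central, Uptown, Harbor — every zone.
Total opening cost: 7 + 3 = 10.
No cover costs less than 10.

10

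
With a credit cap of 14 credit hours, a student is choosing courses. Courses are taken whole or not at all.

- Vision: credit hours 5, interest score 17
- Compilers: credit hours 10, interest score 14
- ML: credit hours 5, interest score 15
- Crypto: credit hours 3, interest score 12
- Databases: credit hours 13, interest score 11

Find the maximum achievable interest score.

44

Vision + ML + Crypto: credit hours 5 + 5 + 3 = 13 ≤ 14, interest score 17 + 15 + 12 = 44.
Vision + ML: credit hours 5 + 5 = 10 ≤ 14, interest score 17 + 15 = 32.
Best is Vision, ML, and Crypto with total interest score 44.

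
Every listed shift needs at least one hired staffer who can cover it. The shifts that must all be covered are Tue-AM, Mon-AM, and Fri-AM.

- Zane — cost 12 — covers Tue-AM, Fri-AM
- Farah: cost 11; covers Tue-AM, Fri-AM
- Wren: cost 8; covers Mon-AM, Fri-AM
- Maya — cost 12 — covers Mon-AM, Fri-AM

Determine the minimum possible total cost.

Choose Farah and Wren: together they cover Tue-AM, Mon-AM, Fri-AM — every shift.
Total cost: 11 + 8 = 19.
No cover costs less than 19.

19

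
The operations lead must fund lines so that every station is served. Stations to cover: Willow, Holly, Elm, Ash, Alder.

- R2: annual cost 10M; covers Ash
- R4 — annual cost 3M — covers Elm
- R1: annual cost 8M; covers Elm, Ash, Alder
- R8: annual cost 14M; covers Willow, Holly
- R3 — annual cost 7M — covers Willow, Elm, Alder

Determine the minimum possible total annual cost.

22

The greedy cost-per-new-station heuristic would pick R3, R1, and R8 for 29, but a cheaper cover exists.
Choose R1 and R8: together they cover Willow, Holly, Elm, Ash, Alder — every station.
Total annual cost: 8 + 14 = 22.
No cover costs less than 22.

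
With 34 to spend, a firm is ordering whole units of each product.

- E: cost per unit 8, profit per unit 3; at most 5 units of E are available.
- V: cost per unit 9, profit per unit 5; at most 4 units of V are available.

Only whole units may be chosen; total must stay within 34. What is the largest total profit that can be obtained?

V has the best ratio (5/9); taking only V gives at most 3×5 = 15 (stopped by the cost limit).
Mixing does better — 2×E and 2×V: cost 34 ≤ 34, profit 2·3 + 2·5 = 16.

16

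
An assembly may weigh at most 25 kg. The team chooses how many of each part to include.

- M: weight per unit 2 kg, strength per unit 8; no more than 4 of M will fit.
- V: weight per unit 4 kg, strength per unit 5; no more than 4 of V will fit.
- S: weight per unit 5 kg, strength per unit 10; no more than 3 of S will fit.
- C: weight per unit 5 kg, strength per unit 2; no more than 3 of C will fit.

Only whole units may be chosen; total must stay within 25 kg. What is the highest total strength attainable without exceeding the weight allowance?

62

Take 4×M and 3×S: weight 23 ≤ 25, strength 4·8 + 3·10 = 62.
M has the best ratio (8/2) and is taken to its limit of 4; remaining capacity is filled optimally with the others.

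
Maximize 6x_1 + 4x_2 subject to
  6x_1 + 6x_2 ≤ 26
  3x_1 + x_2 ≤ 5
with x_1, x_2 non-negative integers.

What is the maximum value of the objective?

(x_1,x_2)=(0,4): 6·0+6·4=24≤26, 3·0+1·4=4≤5, objective 16.
(x_1,x_2)=(0,3): 6·0+6·3=18≤26, 3·0+1·3=3≤5, objective 12.
Maximum is 16 at (x_1,x_2)=(0,4).

16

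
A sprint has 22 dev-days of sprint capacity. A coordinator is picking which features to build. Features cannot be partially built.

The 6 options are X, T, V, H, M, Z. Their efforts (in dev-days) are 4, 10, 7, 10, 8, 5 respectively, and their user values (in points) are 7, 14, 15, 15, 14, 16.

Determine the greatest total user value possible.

This is an integer program with binary decision variables.
T + V + Z: effort 10 + 7 + 5 = 22 ≤ 22, user value 14 + 15 + 16 = 45.
V + M + Z: effort 7 + 8 + 5 = 20 ≤ 22, user value 15 + 14 + 16 = 45.
V + H + Z: effort 7 + 10 + 5 = 22 ≤ 22, user value 15 + 15 + 16 = 46.
Best is V, H, and Z with total user value 46.

46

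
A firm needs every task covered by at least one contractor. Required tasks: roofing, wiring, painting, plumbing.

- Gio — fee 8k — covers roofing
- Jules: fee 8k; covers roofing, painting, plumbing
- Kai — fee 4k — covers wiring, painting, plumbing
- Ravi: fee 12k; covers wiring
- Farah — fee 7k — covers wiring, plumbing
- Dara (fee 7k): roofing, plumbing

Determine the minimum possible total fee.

Choose Kai and Dara: together they cover roofing, wiring, painting, plumbing — every task.
Total fee: 4 + 7 = 11.

11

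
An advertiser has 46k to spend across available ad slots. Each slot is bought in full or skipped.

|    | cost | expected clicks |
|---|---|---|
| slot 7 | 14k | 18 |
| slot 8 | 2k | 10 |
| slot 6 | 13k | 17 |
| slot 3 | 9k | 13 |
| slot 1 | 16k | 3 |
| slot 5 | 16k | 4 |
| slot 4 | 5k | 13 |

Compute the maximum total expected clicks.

Allowing fractional choices, the relaxed optimum would be about 71.8, but ad slots are indivisible.
slot 7 + slot 6 + slot 3 + slot 4: cost 14 + 13 + 9 + 5 = 41 ≤ 46, expected clicks 18 + 17 + 13 + 13 = 61.
slot 7 + slot 8 + slot 6 + slot 3 + slot 4: cost 14 + 2 + 13 + 9 + 5 = 43 ≤ 46, expected clicks 18 + 10 + 17 + 13 + 13 = 71.
Best is slot 7, slot 8, slot 6, slot 3, and slot 4 with total expected clicks 71.

71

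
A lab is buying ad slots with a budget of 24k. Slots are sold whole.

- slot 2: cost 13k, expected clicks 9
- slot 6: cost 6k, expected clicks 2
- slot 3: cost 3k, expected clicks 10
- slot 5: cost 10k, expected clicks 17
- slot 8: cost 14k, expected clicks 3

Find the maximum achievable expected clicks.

slot 2 + slot 5: cost 13 + 10 = 23 ≤ 24, expected clicks 9 + 17 = 26.
slot 3 + slot 5: cost 3 + 10 = 13 ≤ 24, expected clicks 10 + 17 = 27.
slot 6 + slot 3 + slot 5: cost 6 + 3 + 10 = 19 ≤ 24, expected clicks 2 + 10 + 17 = 29.
Best is slot 6, slot 3, and slot 5 with total expected clicks 29.

29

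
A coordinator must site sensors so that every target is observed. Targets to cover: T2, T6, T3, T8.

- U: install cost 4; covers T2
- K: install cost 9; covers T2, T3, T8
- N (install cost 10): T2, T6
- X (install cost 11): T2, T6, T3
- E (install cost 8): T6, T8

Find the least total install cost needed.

17

This is an integer covering problem.
Choose K and E: together they cover T2, T6, T3, T8 — every target.
Total install cost: 9 + 8 = 17.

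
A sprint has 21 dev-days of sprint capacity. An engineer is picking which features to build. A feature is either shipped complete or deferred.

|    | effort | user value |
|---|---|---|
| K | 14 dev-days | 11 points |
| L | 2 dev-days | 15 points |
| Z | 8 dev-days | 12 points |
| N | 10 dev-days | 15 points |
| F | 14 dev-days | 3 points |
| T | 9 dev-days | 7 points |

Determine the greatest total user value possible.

This is an integer program with binary decision variables.
Take L, Z, and N: effort 2 + 8 + 10 = 20 ≤ 21, user value 15 + 12 + 15 = 42.
No other feasible combination does better.

42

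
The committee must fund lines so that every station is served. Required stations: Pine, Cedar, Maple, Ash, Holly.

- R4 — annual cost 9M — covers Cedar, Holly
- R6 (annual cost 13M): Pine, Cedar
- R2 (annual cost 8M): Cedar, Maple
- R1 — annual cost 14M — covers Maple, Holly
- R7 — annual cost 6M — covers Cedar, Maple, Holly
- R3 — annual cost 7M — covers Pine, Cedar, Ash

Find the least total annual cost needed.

13

Choose R7 and R3: together they cover Pine, Cedar, Maple, Ash, Holly — every station.
Total annual cost: 6 + 7 = 13.
No cover costs less than 13.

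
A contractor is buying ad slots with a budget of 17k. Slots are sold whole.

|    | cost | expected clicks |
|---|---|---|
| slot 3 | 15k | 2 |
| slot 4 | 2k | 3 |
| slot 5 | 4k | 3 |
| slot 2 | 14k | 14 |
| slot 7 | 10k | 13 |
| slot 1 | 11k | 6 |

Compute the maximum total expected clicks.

19

Allowing fractional choices, the relaxed optimum would be about 21.0, but ad slots are indivisible.
slot 4 + slot 5 + slot 7: cost 2 + 4 + 10 = 16 ≤ 17, expected clicks 3 + 3 + 13 = 19.
slot 4 + slot 2: cost 2 + 14 = 16 ≤ 17, expected clicks 3 + 14 = 17.
Best is slot 4, slot 5, and slot 7 with total expected clicks 19.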